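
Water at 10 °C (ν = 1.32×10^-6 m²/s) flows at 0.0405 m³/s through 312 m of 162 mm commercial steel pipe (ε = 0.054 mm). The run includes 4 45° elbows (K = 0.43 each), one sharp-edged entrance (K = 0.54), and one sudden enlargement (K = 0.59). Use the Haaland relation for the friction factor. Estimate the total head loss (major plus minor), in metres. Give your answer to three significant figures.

H_L ≈ 7.14 m

V = 4Q/(πD²) = 1.965 m/s; V²/2g = 0.1968 m
Re = 2.41×10^5, ε/D = 3.33×10^-4 → f = 0.01737 (Haaland)
Major: h_f = f(L/D)·V²/2g = 0.01737·1926·0.1968 = 6.584 m
Minor: ΣK = 2.85; h_m = ΣK·V²/2g = 0.5608 m
Total H_L = 6.584 + 0.5608 = 7.144 m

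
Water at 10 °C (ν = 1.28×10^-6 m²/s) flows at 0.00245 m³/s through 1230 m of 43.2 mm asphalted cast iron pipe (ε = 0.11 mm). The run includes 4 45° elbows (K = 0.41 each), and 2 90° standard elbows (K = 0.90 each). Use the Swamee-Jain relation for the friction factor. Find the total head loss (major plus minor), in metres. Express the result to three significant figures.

H_L ≈ 113 m

V = 4Q/(πD²) = 1.672 m/s; V²/2g = 0.1424 m
Re = 5.64×10^4, ε/D = 0.00255 → f = 0.02771 (Swamee-Jain)
Major: h_f = f(L/D)·V²/2g = 0.02771·28472·0.1424 = 112.4 m
Minor: ΣK = 3.44; h_m = ΣK·V²/2g = 0.4899 m
Total H_L = 112.4 + 0.4899 = 112.9 m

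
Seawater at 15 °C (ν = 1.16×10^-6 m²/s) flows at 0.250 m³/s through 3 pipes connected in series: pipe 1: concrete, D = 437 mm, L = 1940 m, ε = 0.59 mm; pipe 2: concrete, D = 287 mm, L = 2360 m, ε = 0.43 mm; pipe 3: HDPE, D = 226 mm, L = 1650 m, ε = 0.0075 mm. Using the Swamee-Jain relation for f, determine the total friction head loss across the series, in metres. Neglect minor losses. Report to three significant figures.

Pipe 1: V = 1.667 m/s, Re = 6.28×10^5, ε/D = 0.00135, f = 0.02165, h_1 = f(L/D)V²/2g = 13.61 m
Pipe 2: V = 3.864 m/s, Re = 9.56×10^5, ε/D = 0.00150, f = 0.02204, h_2 = f(L/D)V²/2g = 138.0 m
Pipe 3: V = 6.232 m/s, Re = 1.21×10^6, ε/D = 3.32×10^-5, f = 0.01207, h_3 = f(L/D)V²/2g = 174.5 m
Series → Q common, losses add: H = Σh = 326.1 m

H ≈ 326 m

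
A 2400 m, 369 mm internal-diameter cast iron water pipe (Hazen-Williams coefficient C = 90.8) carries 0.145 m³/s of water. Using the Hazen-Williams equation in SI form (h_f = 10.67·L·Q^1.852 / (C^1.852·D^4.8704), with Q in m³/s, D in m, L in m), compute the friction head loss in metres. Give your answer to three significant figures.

h_f = 10.67·2400·0.145^1.852 / (90.8^1.852·0.369^4.8704) = 21.76 m

h_f ≈ 21.8 m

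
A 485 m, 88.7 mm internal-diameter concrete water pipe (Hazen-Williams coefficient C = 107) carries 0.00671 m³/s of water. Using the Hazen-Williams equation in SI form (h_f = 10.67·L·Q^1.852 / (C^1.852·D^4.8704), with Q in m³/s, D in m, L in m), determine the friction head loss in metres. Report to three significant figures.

h_f ≈ 11.3 m

h_f = 10.67·485·0.00671^1.852 / (107^1.852·0.0887^4.8704) = 11.34 m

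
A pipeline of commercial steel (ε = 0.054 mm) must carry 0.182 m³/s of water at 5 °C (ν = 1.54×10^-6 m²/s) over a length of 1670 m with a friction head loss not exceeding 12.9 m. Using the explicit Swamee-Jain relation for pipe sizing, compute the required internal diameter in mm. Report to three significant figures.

Swamee-Jain (Type III): D = 0.66·[ε^1.25·(LQ²/(gh_f))^4.75 + ν·Q^9.4·(L/(gh_f))^5.2]^0.04
LQ²/(gh_f) = 0.4371; L/(gh_f) = 13.20
Term 1 = ε^1.25·(…)^4.75 = 9.09×10^-8; Term 2 = ν·Q^9.4·(…)^5.2 = 1.14×10^-7
D = 0.66·(9.09×10^-8 + 1.14×10^-7)^0.04 = 0.3565 m = 356 mm
Check: V = 1.82 m/s, Re = 4.22×10^5, f = 0.01530, h_f = 12.1 m ≈ 12.9 m ✓

D ≈ 356 mm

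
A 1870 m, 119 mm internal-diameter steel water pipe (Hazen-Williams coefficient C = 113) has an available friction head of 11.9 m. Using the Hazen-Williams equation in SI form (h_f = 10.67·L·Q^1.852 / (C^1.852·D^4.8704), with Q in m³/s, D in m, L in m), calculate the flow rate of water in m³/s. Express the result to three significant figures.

Rearranging: Q = [h_f·C^1.852·D^4.8704 / (10.67·L)]^(1/1.852)
Q = [11.9·113^1.852·0.119^4.8704 / (10.67·1870)]^0.540 = 0.007601 m³/s

Q ≈ 0.00760 m³/s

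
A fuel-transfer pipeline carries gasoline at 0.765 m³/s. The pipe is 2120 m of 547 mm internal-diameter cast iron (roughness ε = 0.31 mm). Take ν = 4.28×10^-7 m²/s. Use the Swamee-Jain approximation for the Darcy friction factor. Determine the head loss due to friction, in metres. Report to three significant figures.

h_f ≈ 36.3 m

V = 4Q/(πD²) = 4·0.765/(π·0.547²) = 3.255 m/s
Re = VD/ν = 3.255·0.547/4.28×10^-7 = 4.16×10^6 → turbulent
ε/D = 0.31/547 = 5.67×10^-4
Swamee-Jain: f = 0.01734
h_f = f(L/D)V²/(2g) = 0.01734·(2120/0.547)·3.255²/(2·9.81) = 36.30 m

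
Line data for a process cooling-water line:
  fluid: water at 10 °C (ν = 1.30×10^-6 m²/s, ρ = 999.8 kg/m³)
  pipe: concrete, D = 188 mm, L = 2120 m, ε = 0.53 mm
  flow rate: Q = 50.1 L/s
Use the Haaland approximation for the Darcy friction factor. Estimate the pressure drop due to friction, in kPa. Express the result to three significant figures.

Δp ≈ 482 kPa

V = 4Q/(πD²) = 4·0.0501/(π·0.188²) = 1.805 m/s
Re = VD/ν = 1.805·0.188/1.30×10^-6 = 2.61×10^5 → turbulent
ε/D = 0.53/188 = 0.00282
Haaland: f = 0.02625
h_f = f(L/D)V²/(2g) = 0.02625·(2120/0.188)·1.805²/(2·9.81) = 49.14 m
Δp = ρg·h_f = 999.8·9.81·49.14 = 482.0 kPa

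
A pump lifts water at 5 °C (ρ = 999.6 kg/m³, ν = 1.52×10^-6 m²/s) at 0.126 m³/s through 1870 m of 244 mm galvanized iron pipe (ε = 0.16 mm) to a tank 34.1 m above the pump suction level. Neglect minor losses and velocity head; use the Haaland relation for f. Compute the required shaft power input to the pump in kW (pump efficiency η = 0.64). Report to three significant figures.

V = 4Q/(πD²) = 2.695 m/s; Re = 4.33×10^5; ε/D = 6.56×10^-4; f = 0.01860
h_f = f(L/D)V²/2g = 52.76 m
Total head H = z + h_f = 34.1 + 52.76 = 86.86 m
P_hyd = ρgQH = 999.6·9.81·0.126·86.86 = 107.3 kW
P_shaft = P_hyd/η = 107.3/0.64 = 167.7 kW

P_shaft ≈ 168 kW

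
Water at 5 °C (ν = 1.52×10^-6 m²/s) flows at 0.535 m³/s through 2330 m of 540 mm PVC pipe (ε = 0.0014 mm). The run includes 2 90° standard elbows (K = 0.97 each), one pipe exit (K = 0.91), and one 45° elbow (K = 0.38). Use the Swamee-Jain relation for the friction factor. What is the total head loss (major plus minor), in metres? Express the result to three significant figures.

H_L ≈ 15.3 m

V = 4Q/(πD²) = 2.336 m/s; V²/2g = 0.2781 m
Re = 8.30×10^5, ε/D = 2.59×10^-6 → f = 0.01204 (Swamee-Jain)
Major: h_f = f(L/D)·V²/2g = 0.01204·4315·0.2781 = 14.45 m
Minor: ΣK = 3.23; h_m = ΣK·V²/2g = 0.8984 m
Total H_L = 14.45 + 0.8984 = 15.35 m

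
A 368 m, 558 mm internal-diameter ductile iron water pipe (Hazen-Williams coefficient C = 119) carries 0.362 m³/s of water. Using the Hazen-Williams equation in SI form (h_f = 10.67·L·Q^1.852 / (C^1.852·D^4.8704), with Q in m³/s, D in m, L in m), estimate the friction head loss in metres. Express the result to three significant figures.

h_f = 10.67·368·0.362^1.852 / (119^1.852·0.558^4.8704) = 1.468 m

h_f ≈ 1.47 m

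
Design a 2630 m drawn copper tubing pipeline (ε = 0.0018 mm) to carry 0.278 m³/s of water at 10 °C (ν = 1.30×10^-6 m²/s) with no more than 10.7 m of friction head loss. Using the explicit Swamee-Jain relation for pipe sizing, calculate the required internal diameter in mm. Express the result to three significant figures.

D ≈ 464 mm

Swamee-Jain (Type III): D = 0.66·[ε^1.25·(LQ²/(gh_f))^4.75 + ν·Q^9.4·(L/(gh_f))^5.2]^0.04
LQ²/(gh_f) = 1.936; L/(gh_f) = 25.06
Term 1 = ε^1.25·(…)^4.75 = 1.52×10^-6; Term 2 = ν·Q^9.4·(…)^5.2 = 1.45×10^-4
D = 0.66·(1.52×10^-6 + 1.45×10^-4)^0.04 = 0.4637 m = 464 mm
Check: V = 1.65 m/s, Re = 5.87×10^5, f = 0.01279, h_f = 10.0 m ≈ 10.7 m ✓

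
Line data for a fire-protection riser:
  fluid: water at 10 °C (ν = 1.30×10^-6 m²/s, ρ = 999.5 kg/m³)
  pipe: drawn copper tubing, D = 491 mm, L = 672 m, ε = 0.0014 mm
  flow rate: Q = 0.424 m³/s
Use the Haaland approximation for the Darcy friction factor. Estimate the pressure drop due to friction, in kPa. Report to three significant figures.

Δp ≈ 41.0 kPa

V = 4Q/(πD²) = 4·0.424/(π·0.491²) = 2.239 m/s
Re = VD/ν = 2.239·0.491/1.30×10^-6 = 8.46×10^5 → turbulent
ε/D = 0.0014/491 = 2.85×10^-6
Haaland: f = 0.01196
h_f = f(L/D)V²/(2g) = 0.01196·(672/0.491)·2.239²/(2·9.81) = 4.184 m
Δp = ρg·h_f = 999.5·9.81·4.184 = 41.02 kPa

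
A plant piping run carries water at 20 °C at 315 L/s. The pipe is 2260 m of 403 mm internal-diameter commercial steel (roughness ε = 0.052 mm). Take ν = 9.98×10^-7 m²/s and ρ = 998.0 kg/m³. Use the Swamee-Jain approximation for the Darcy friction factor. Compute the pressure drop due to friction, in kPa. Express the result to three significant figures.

V = 4Q/(πD²) = 4·0.315/(π·0.403²) = 2.470 m/s
Re = VD/ν = 2.470·0.403/9.98×10^-7 = 9.97×10^5 → turbulent
ε/D = 0.052/403 = 1.29×10^-4
Swamee-Jain: f = 0.01392
h_f = f(L/D)V²/(2g) = 0.01392·(2260/0.403)·2.470²/(2·9.81) = 24.26 m
Δp = ρg·h_f = 998.0·9.81·24.26 = 237.5 kPa

Δp ≈ 238 kPa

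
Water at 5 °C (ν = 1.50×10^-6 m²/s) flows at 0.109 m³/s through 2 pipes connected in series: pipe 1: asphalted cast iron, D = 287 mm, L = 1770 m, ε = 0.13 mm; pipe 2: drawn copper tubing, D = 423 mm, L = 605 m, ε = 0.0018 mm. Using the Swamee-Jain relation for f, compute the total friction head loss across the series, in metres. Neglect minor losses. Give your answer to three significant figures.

H ≈ 16.7 m

Pipe 1: V = 1.685 m/s, Re = 3.22×10^5, ε/D = 4.53×10^-4, f = 0.01796, h_1 = f(L/D)V²/2g = 16.02 m
Pipe 2: V = 0.7756 m/s, Re = 2.19×10^5, ε/D = 4.26×10^-6, f = 0.01531, h_2 = f(L/D)V²/2g = 0.6713 m
Series → Q common, losses add: H = Σh = 16.70 m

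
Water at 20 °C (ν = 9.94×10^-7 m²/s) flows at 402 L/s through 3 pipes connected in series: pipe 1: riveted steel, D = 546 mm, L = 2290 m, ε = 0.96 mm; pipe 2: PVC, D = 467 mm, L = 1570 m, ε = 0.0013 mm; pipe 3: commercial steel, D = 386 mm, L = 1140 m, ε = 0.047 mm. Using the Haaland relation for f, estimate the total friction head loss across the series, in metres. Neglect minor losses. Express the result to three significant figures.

H ≈ 49.0 m

Pipe 1: V = 1.717 m/s, Re = 9.43×10^5, ε/D = 0.00176, f = 0.02287, h_1 = f(L/D)V²/2g = 14.41 m
Pipe 2: V = 2.347 m/s, Re = 1.10×10^6, ε/D = 2.78×10^-6, f = 0.01145, h_2 = f(L/D)V²/2g = 10.80 m
Pipe 3: V = 3.435 m/s, Re = 1.33×10^6, ε/D = 1.22×10^-4, f = 0.01338, h_3 = f(L/D)V²/2g = 23.77 m
Series → Q common, losses add: H = Σh = 48.99 m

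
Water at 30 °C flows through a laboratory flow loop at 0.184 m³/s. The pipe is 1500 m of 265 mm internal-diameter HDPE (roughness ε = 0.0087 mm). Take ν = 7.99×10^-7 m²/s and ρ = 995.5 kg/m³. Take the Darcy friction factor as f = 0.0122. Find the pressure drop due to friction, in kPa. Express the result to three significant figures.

Δp ≈ 383 kPa

V = 4Q/(πD²) = 4·0.184/(π·0.265²) = 3.336 m/s
h_f = f(L/D)V²/(2g) = 0.01220·(1500/0.265)·3.336²/(2·9.81) = 39.17 m
Δp = ρg·h_f = 995.5·9.81·39.17 = 382.6 kPa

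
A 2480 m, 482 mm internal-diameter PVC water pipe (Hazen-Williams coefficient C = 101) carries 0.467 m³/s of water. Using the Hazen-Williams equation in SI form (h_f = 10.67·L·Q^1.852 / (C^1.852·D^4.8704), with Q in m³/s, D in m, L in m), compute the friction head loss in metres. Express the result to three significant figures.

h_f = 10.67·2480·0.467^1.852 / (101^1.852·0.482^4.8704) = 43.84 m

h_f ≈ 43.8 m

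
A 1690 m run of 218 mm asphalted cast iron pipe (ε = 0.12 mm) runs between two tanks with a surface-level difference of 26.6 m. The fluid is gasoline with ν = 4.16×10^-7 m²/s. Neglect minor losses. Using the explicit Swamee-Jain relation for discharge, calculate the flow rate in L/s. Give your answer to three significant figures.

Q ≈ 73.2 L/s

Swamee-Jain (Type II): Q = -0.965·√(gD⁵h_f/L)·ln[ε/(3.7D) + √(3.17ν²L/(gD³h_f))]
√(gD⁵h_f/L) = √(9.81·0.218⁵·26.6/1690) = 0.008719
ε/(3.7D) = 1.49×10^-4; √(3.17ν²L/(gD³h_f)) = 1.85×10^-5
Q = -0.965·0.008719·ln(1.673×10^-4) = 0.07317 m³/s
Check: V = 1.96 m/s, Re = 1.03×10^6, f = 0.01762, h_f = 26.8 m ≈ 26.6 m ✓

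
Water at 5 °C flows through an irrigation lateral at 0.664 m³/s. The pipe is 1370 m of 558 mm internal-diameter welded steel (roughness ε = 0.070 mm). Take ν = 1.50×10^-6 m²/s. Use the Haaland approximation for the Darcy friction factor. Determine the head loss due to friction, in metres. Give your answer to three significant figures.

V = 4Q/(πD²) = 4·0.664/(π·0.558²) = 2.715 m/s
Re = VD/ν = 2.715·0.558/1.50×10^-6 = 1.01×10^6 → turbulent
ε/D = 0.070/558 = 1.25×10^-4
Haaland: f = 0.01368
h_f = f(L/D)V²/(2g) = 0.01368·(1370/0.558)·2.715²/(2·9.81) = 12.62 m

h_f ≈ 12.6 m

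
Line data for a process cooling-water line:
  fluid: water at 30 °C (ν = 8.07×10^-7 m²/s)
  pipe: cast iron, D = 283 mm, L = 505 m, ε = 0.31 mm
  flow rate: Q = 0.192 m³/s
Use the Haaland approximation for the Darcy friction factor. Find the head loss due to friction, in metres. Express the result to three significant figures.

V = 4Q/(πD²) = 4·0.192/(π·0.283²) = 3.052 m/s
Re = VD/ν = 3.052·0.283/8.07×10^-7 = 1.07×10^6 → turbulent
ε/D = 0.31/283 = 0.00110
Haaland: f = 0.02035
h_f = f(L/D)V²/(2g) = 0.02035·(505/0.283)·3.052²/(2·9.81) = 17.25 m

h_f ≈ 17.2 m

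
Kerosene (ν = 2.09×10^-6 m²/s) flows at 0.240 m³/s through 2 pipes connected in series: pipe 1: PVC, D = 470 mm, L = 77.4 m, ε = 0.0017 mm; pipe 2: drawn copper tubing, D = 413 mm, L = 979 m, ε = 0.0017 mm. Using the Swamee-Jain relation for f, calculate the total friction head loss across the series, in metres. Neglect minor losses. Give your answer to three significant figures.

Pipe 1: V = 1.383 m/s, Re = 3.11×10^5, ε/D = 3.62×10^-6, f = 0.01432, h_1 = f(L/D)V²/2g = 0.2300 m
Pipe 2: V = 1.792 m/s, Re = 3.54×10^5, ε/D = 4.12×10^-6, f = 0.01399, h_2 = f(L/D)V²/2g = 5.426 m
Series → Q common, losses add: H = Σh = 5.656 m

H ≈ 5.66 m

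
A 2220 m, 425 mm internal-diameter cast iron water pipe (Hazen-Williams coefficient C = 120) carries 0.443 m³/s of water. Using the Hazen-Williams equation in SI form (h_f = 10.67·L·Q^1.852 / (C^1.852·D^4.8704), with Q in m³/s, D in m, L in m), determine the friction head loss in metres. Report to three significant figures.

h_f = 10.67·2220·0.443^1.852 / (120^1.852·0.425^4.8704) = 47.74 m

h_f ≈ 47.7 m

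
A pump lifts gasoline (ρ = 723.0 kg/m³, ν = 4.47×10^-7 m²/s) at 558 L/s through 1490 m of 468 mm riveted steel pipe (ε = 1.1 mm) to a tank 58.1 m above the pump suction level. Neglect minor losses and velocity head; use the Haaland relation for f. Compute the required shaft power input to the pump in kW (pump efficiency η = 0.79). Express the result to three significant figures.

P_shaft ≈ 501 kW

V = 4Q/(πD²) = 3.244 m/s; Re = 3.40×10^6; ε/D = 0.00235; f = 0.02455
h_f = f(L/D)V²/2g = 41.92 m
Total head H = z + h_f = 58.1 + 41.92 = 100.0 m
P_hyd = ρgQH = 723.0·9.81·0.558·100.0 = 395.8 kW
P_shaft = P_hyd/η = 395.8/0.79 = 501.1 kW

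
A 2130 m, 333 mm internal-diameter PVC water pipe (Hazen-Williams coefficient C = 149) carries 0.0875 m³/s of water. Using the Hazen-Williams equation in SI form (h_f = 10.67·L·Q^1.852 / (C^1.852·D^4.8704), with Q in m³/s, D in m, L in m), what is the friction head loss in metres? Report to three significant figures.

h_f = 10.67·2130·0.0875^1.852 / (149^1.852·0.333^4.8704) = 4.992 m

h_f ≈ 4.99 m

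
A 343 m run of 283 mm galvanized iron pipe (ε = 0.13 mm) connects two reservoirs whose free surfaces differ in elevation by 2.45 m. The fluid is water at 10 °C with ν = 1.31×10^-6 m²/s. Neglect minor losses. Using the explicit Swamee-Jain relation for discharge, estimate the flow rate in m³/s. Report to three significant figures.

Swamee-Jain (Type II): Q = -0.965·√(gD⁵h_f/L)·ln[ε/(3.7D) + √(3.17ν²L/(gD³h_f))]
√(gD⁵h_f/L) = √(9.81·0.283⁵·2.45/343) = 0.01128
ε/(3.7D) = 1.24×10^-4; √(3.17ν²L/(gD³h_f)) = 5.85×10^-5
Q = -0.965·0.01128·ln(1.827×10^-4) = 0.09368 m³/s
Check: V = 1.49 m/s, Re = 3.22×10^5, f = 0.01800, h_f = 2.47 m ≈ 2.45 m ✓

Q ≈ 0.0937 m³/s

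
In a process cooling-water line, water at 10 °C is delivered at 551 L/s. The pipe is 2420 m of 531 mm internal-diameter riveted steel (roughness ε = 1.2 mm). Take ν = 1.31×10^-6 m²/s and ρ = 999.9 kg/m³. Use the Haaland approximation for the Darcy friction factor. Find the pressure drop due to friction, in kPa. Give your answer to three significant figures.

Δp ≈ 344 kPa

V = 4Q/(πD²) = 4·0.551/(π·0.531²) = 2.488 m/s
Re = VD/ν = 2.488·0.531/1.31×10^-6 = 1.01×10^6 → turbulent
ε/D = 1.2/531 = 0.00226
Haaland: f = 0.02440
h_f = f(L/D)V²/(2g) = 0.02440·(2420/0.531)·2.488²/(2·9.81) = 35.08 m
Δp = ρg·h_f = 999.9·9.81·35.08 = 344.1 kPa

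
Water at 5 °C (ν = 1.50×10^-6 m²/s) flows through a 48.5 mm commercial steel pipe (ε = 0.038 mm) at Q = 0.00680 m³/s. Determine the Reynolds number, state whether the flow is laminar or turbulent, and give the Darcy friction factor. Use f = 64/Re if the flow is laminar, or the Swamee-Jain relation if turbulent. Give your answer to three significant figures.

Re ≈ 1.19×10^5; turbulent; f ≈ 0.0212

V = 4Q/(πD²) = 3.681 m/s
Re = VD/ν = 3.681·0.0485/1.50×10^-6 = 1.19×10^5
Re > 4000 → turbulent; ε/D = 7.84×10^-4
Swamee-Jain: f = 0.02118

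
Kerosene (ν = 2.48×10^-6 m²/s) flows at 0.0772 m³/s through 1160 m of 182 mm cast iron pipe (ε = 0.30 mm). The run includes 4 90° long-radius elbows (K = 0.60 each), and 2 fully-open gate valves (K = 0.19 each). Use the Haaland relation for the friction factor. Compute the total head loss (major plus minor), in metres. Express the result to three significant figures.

H_L ≈ 67.4 m

V = 4Q/(πD²) = 2.967 m/s; V²/2g = 0.4488 m
Re = 2.18×10^5, ε/D = 0.00165 → f = 0.02313 (Haaland)
Major: h_f = f(L/D)·V²/2g = 0.02313·6374·0.4488 = 66.16 m
Minor: ΣK = 2.78; h_m = ΣK·V²/2g = 1.248 m
Total H_L = 66.16 + 1.248 = 67.41 m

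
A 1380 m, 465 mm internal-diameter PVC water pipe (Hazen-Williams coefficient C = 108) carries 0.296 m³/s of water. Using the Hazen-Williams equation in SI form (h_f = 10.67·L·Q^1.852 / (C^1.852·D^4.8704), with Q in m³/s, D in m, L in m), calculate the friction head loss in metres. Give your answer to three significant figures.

h_f ≈ 11.0 m

h_f = 10.67·1380·0.296^1.852 / (108^1.852·0.465^4.8704) = 11.03 m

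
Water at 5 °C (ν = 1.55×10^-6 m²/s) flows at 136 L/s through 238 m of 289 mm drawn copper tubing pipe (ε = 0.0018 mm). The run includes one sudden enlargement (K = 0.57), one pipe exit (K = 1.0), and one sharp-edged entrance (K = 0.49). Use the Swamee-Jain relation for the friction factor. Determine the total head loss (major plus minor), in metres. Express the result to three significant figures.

H_L ≈ 2.94 m

V = 4Q/(πD²) = 2.073 m/s; V²/2g = 0.2191 m
Re = 3.87×10^5, ε/D = 6.23×10^-6 → f = 0.01380 (Swamee-Jain)
Major: h_f = f(L/D)·V²/2g = 0.01380·823.5·0.2191 = 2.490 m
Minor: ΣK = 2.06; h_m = ΣK·V²/2g = 0.4513 m
Total H_L = 2.490 + 0.4513 = 2.941 m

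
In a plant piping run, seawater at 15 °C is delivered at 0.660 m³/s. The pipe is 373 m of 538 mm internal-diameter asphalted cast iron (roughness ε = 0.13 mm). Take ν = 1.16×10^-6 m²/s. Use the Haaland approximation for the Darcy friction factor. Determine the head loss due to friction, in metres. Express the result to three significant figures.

h_f ≈ 4.43 m

V = 4Q/(πD²) = 4·0.660/(π·0.538²) = 2.903 m/s
Re = VD/ν = 2.903·0.538/1.16×10^-6 = 1.35×10^6 → turbulent
ε/D = 0.13/538 = 2.42×10^-4
Haaland: f = 0.01486
h_f = f(L/D)V²/(2g) = 0.01486·(373/0.538)·2.903²/(2·9.81) = 4.427 m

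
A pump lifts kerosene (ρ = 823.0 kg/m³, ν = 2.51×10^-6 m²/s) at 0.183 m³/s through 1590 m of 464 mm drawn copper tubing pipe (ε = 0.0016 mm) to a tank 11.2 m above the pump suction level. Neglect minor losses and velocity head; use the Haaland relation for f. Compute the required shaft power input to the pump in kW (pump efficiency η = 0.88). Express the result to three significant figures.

V = 4Q/(πD²) = 1.082 m/s; Re = 2.00×10^5; ε/D = 3.45×10^-6; f = 0.01552
h_f = f(L/D)V²/2g = 3.174 m
Total head H = z + h_f = 11.2 + 3.174 = 14.37 m
P_hyd = ρgQH = 823.0·9.81·0.183·14.37 = 21.24 kW
P_shaft = P_hyd/η = 21.24/0.88 = 24.13 kW

P_shaft ≈ 24.1 kW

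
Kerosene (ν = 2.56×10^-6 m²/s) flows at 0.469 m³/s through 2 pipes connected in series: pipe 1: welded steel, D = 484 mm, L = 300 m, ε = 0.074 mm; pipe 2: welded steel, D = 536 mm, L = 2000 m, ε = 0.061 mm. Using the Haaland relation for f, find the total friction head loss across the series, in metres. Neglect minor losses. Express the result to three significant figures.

H ≈ 15.1 m

Pipe 1: V = 2.549 m/s, Re = 4.82×10^5, ε/D = 1.53×10^-4, f = 0.01488, h_1 = f(L/D)V²/2g = 3.055 m
Pipe 2: V = 2.079 m/s, Re = 4.35×10^5, ε/D = 1.14×10^-4, f = 0.01465, h_2 = f(L/D)V²/2g = 12.03 m
Series → Q common, losses add: H = Σh = 15.09 m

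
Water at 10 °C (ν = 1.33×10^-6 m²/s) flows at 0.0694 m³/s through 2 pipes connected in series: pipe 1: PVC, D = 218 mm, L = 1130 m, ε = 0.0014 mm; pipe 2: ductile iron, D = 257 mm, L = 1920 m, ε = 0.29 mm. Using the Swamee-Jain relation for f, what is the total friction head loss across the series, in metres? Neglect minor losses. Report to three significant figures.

Pipe 1: V = 1.859 m/s, Re = 3.05×10^5, ε/D = 6.42×10^-6, f = 0.01441, h_1 = f(L/D)V²/2g = 13.16 m
Pipe 2: V = 1.338 m/s, Re = 2.59×10^5, ε/D = 0.00113, f = 0.02140, h_2 = f(L/D)V²/2g = 14.59 m
Series → Q common, losses add: H = Σh = 27.75 m

H ≈ 27.7 m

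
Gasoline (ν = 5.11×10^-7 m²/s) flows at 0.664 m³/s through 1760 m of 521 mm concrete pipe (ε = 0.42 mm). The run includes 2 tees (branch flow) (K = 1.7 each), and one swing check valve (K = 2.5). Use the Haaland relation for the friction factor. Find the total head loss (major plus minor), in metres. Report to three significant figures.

H_L ≈ 34.3 m

V = 4Q/(πD²) = 3.115 m/s; V²/2g = 0.4944 m
Re = 3.18×10^6, ε/D = 8.06×10^-4 → f = 0.01878 (Haaland)
Major: h_f = f(L/D)·V²/2g = 0.01878·3378·0.4944 = 31.37 m
Minor: ΣK = 5.90; h_m = ΣK·V²/2g = 2.917 m
Total H_L = 31.37 + 2.917 = 34.29 m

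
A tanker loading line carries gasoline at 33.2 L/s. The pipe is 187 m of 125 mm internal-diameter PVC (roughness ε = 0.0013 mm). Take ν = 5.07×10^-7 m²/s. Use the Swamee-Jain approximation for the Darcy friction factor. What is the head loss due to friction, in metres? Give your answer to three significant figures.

V = 4Q/(πD²) = 4·0.0332/(π·0.125²) = 2.705 m/s
Re = VD/ν = 2.705·0.125/5.07×10^-7 = 6.67×10^5 → turbulent
ε/D = 0.0013/125 = 1.04×10^-5
Swamee-Jain: f = 0.01264
h_f = f(L/D)V²/(2g) = 0.01264·(187/0.125)·2.705²/(2·9.81) = 7.054 m

h_f ≈ 7.05 m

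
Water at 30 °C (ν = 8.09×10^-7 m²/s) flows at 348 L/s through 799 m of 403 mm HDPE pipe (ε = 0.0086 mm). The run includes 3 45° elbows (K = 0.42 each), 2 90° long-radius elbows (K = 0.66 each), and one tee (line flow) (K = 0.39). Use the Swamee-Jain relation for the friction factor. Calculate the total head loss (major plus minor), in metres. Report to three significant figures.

V = 4Q/(πD²) = 2.728 m/s; V²/2g = 0.3794 m
Re = 1.36×10^6, ε/D = 2.13×10^-5 → f = 0.01163 (Swamee-Jain)
Major: h_f = f(L/D)·V²/2g = 0.01163·1983·0.3794 = 8.748 m
Minor: ΣK = 2.97; h_m = ΣK·V²/2g = 1.127 m
Total H_L = 8.748 + 1.127 = 9.875 m

H_L ≈ 9.87 m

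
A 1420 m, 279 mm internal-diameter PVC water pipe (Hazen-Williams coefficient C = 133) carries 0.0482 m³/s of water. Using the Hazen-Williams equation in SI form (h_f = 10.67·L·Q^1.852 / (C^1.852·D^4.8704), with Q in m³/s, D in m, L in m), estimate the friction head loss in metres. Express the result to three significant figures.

h_f = 10.67·1420·0.0482^1.852 / (133^1.852·0.279^4.8704) = 3.223 m

h_f ≈ 3.22 m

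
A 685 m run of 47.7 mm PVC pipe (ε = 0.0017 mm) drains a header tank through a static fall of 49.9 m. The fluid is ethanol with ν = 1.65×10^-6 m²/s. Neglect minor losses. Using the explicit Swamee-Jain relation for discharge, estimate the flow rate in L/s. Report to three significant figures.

Q ≈ 3.23 L/s

Swamee-Jain (Type II): Q = -0.965·√(gD⁵h_f/L)·ln[ε/(3.7D) + √(3.17ν²L/(gD³h_f))]
√(gD⁵h_f/L) = √(9.81·0.0477⁵·49.9/685) = 4.201×10^-4
ε/(3.7D) = 9.63×10^-6; √(3.17ν²L/(gD³h_f)) = 3.34×10^-4
Q = -0.965·4.201×10^-4·ln(3.432×10^-4) = 0.003234 m³/s
Check: V = 1.81 m/s, Re = 5.23×10^4, f = 0.02070, h_f = 49.6 m ≈ 49.9 m ✓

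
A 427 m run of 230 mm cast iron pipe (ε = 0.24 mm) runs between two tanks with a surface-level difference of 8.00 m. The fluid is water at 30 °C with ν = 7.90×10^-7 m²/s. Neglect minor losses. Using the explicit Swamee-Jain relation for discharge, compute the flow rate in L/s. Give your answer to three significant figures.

Swamee-Jain (Type II): Q = -0.965·√(gD⁵h_f/L)·ln[ε/(3.7D) + √(3.17ν²L/(gD³h_f))]
√(gD⁵h_f/L) = √(9.81·0.230⁵·8.00/427) = 0.01088
ε/(3.7D) = 2.82×10^-4; √(3.17ν²L/(gD³h_f)) = 2.97×10^-5
Q = -0.965·0.01088·ln(3.118×10^-4) = 0.08473 m³/s
Check: V = 2.04 m/s, Re = 5.94×10^5, f = 0.02045, h_f = 8.05 m ≈ 8.00 m ✓

Q ≈ 84.7 L/s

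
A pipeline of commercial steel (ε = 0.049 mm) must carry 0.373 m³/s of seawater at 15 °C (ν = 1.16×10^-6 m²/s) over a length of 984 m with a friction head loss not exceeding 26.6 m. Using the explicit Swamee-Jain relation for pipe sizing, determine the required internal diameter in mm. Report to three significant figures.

Swamee-Jain (Type III): D = 0.66·[ε^1.25·(LQ²/(gh_f))^4.75 + ν·Q^9.4·(L/(gh_f))^5.2]^0.04
LQ²/(gh_f) = 0.5246; L/(gh_f) = 3.771
Term 1 = ε^1.25·(…)^4.75 = 1.91×10^-7; Term 2 = ν·Q^9.4·(…)^5.2 = 1.09×10^-7
D = 0.66·(1.91×10^-7 + 1.09×10^-7)^0.04 = 0.3619 m = 362 mm
Check: V = 3.63 m/s, Re = 1.13×10^6, f = 0.01388, h_f = 25.3 m ≈ 26.6 m ✓

D ≈ 362 mm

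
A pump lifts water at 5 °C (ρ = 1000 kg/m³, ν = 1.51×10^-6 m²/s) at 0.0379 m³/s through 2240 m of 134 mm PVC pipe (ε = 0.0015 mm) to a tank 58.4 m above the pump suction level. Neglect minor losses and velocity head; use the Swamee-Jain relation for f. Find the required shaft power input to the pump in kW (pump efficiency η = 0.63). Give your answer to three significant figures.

V = 4Q/(πD²) = 2.687 m/s; Re = 2.38×10^5; ε/D = 1.12×10^-5; f = 0.01513
h_f = f(L/D)V²/2g = 93.09 m
Total head H = z + h_f = 58.4 + 93.09 = 151.5 m
P_hyd = ρgQH = 1000·9.81·0.0379·151.5 = 56.32 kW
P_shaft = P_hyd/η = 56.32/0.63 = 89.40 kW

P_shaft ≈ 89.4 kW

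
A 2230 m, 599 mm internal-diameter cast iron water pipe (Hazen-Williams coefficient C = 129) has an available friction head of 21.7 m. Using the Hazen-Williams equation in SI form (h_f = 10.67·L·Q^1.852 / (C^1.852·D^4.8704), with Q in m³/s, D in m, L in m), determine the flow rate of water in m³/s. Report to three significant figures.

Q ≈ 0.765 m³/s

Rearranging: Q = [h_f·C^1.852·D^4.8704 / (10.67·L)]^(1/1.852)
Q = [21.7·129^1.852·0.599^4.8704 / (10.67·2230)]^0.540 = 0.7652 m³/s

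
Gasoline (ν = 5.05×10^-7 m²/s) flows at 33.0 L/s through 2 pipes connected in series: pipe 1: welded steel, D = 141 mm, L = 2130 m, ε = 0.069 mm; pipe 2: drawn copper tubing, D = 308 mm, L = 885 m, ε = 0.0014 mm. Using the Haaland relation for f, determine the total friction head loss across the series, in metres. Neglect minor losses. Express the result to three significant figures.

Pipe 1: V = 2.113 m/s, Re = 5.90×10^5, ε/D = 4.89×10^-4, f = 0.01739, h_1 = f(L/D)V²/2g = 59.80 m
Pipe 2: V = 0.4429 m/s, Re = 2.70×10^5, ε/D = 4.55×10^-6, f = 0.01466, h_2 = f(L/D)V²/2g = 0.4212 m
Series → Q common, losses add: H = Σh = 60.22 m

H ≈ 60.2 m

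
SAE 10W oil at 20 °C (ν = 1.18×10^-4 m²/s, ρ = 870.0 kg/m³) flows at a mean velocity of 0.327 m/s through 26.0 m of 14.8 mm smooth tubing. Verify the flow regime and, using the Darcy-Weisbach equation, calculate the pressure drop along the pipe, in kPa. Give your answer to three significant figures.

Δp ≈ 128 kPa

Re = VD/ν = 0.327·0.01480/1.18×10^-4 = 41.0 → laminar (Re < 2300)
f = 64/Re = 1.560
h_f = f(L/D)V²/(2g) = 1.560·(26.0/0.01480)·0.327²/(2·9.81) = 14.94 m
Δp = ρg·h_f = 870.0·9.81·14.94 = 127.5 kPa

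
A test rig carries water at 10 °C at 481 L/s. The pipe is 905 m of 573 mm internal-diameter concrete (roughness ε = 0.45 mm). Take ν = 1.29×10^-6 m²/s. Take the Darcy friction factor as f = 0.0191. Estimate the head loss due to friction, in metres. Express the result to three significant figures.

V = 4Q/(πD²) = 4·0.481/(π·0.573²) = 1.865 m/s
h_f = f(L/D)V²/(2g) = 0.01910·(905/0.573)·1.865²/(2·9.81) = 5.350 m

h_f ≈ 5.35 m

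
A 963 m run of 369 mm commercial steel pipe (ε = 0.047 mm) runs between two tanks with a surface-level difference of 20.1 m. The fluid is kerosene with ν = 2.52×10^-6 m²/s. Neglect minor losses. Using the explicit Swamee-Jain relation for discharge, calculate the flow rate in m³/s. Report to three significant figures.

Q ≈ 0.341 m³/s

Swamee-Jain (Type II): Q = -0.965·√(gD⁵h_f/L)·ln[ε/(3.7D) + √(3.17ν²L/(gD³h_f))]
√(gD⁵h_f/L) = √(9.81·0.369⁵·20.1/963) = 0.03743
ε/(3.7D) = 3.44×10^-5; √(3.17ν²L/(gD³h_f)) = 4.42×10^-5
Q = -0.965·0.03743·ln(7.866×10^-5) = 0.3413 m³/s
Check: V = 3.19 m/s, Re = 4.67×10^5, f = 0.01488, h_f = 20.2 m ≈ 20.1 m ✓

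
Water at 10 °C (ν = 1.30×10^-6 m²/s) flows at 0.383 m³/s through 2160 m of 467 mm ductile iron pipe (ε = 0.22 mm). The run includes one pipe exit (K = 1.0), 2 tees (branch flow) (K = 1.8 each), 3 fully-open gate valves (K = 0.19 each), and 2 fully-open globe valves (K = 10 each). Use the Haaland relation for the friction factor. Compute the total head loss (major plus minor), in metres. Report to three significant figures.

H_L ≈ 26.5 m

V = 4Q/(πD²) = 2.236 m/s; V²/2g = 0.2548 m
Re = 8.03×10^5, ε/D = 4.71×10^-4 → f = 0.01708 (Haaland)
Major: h_f = f(L/D)·V²/2g = 0.01708·4625·0.2548 = 20.13 m
Minor: ΣK = 25.2; h_m = ΣK·V²/2g = 6.414 m
Total H_L = 20.13 + 6.414 = 26.54 m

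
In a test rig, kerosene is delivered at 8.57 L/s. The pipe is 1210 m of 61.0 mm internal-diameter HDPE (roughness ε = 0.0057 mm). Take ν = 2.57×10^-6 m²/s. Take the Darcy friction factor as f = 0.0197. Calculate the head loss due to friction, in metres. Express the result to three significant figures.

V = 4Q/(πD²) = 4·0.00857/(π·0.0610²) = 2.932 m/s
h_f = f(L/D)V²/(2g) = 0.01970·(1210/0.0610)·2.932²/(2·9.81) = 171.3 m

h_f ≈ 171 m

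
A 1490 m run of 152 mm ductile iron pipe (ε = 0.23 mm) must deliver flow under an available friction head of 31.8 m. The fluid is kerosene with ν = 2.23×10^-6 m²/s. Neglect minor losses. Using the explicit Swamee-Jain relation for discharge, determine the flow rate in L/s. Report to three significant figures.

Swamee-Jain (Type II): Q = -0.965·√(gD⁵h_f/L)·ln[ε/(3.7D) + √(3.17ν²L/(gD³h_f))]
√(gD⁵h_f/L) = √(9.81·0.152⁵·31.8/1490) = 0.004122
ε/(3.7D) = 4.09×10^-4; √(3.17ν²L/(gD³h_f)) = 1.46×10^-4
Q = -0.965·0.004122·ln(5.554×10^-4) = 0.02981 m³/s
Check: V = 1.64 m/s, Re = 1.12×10^5, f = 0.02379, h_f = 32.1 m ≈ 31.8 m ✓

Q ≈ 29.8 L/s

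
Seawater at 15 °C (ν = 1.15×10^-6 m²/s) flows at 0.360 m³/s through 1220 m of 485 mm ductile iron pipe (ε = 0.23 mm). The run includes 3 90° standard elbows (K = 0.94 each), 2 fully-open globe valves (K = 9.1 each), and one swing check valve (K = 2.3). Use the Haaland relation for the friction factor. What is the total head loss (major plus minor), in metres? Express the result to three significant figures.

H_L ≈ 12.8 m

V = 4Q/(πD²) = 1.949 m/s; V²/2g = 0.1935 m
Re = 8.22×10^5, ε/D = 4.74×10^-4 → f = 0.01709 (Haaland)
Major: h_f = f(L/D)·V²/2g = 0.01709·2515·0.1935 = 8.318 m
Minor: ΣK = 23.3; h_m = ΣK·V²/2g = 4.513 m
Total H_L = 8.318 + 4.513 = 12.83 m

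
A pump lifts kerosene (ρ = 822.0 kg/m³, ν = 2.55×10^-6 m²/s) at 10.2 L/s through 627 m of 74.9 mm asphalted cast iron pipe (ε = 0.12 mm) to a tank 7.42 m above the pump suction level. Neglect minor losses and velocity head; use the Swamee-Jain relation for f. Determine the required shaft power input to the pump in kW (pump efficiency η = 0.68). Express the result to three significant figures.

P_shaft ≈ 7.82 kW

V = 4Q/(πD²) = 2.315 m/s; Re = 6.80×10^4; ε/D = 0.00160; f = 0.02502
h_f = f(L/D)V²/2g = 57.20 m
Total head H = z + h_f = 7.42 + 57.20 = 64.62 m
P_hyd = ρgQH = 822.0·9.81·0.0102·64.62 = 5.315 kW
P_shaft = P_hyd/η = 5.315/0.68 = 7.816 kW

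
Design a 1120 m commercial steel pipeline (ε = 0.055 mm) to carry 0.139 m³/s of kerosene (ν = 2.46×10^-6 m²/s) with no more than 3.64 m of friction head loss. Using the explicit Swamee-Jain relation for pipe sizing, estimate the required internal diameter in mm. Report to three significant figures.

D ≈ 388 mm

Swamee-Jain (Type III): D = 0.66·[ε^1.25·(LQ²/(gh_f))^4.75 + ν·Q^9.4·(L/(gh_f))^5.2]^0.04
LQ²/(gh_f) = 0.6060; L/(gh_f) = 31.37
Term 1 = ε^1.25·(…)^4.75 = 4.39×10^-7; Term 2 = ν·Q^9.4·(…)^5.2 = 1.31×10^-6
D = 0.66·(4.39×10^-7 + 1.31×10^-6)^0.04 = 0.3884 m = 388 mm
Check: V = 1.17 m/s, Re = 1.85×10^5, f = 0.01690, h_f = 3.42 m ≈ 3.64 m ✓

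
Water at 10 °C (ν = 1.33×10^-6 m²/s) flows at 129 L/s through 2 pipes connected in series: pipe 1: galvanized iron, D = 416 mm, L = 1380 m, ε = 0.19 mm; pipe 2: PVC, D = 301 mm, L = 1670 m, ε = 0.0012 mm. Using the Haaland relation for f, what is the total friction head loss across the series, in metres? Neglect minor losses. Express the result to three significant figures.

H ≈ 15.3 m

Pipe 1: V = 0.9491 m/s, Re = 2.97×10^5, ε/D = 4.57×10^-4, f = 0.01783, h_1 = f(L/D)V²/2g = 2.716 m
Pipe 2: V = 1.813 m/s, Re = 4.10×10^5, ε/D = 3.99×10^-6, f = 0.01358, h_2 = f(L/D)V²/2g = 12.62 m
Series → Q common, losses add: H = Σh = 15.33 m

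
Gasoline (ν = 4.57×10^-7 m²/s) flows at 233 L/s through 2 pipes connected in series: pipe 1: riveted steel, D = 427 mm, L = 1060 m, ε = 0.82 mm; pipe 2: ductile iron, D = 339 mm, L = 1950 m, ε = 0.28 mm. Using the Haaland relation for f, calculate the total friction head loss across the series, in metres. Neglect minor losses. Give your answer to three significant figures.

Pipe 1: V = 1.627 m/s, Re = 1.52×10^6, ε/D = 0.00192, f = 0.02333, h_1 = f(L/D)V²/2g = 7.814 m
Pipe 2: V = 2.581 m/s, Re = 1.91×10^6, ε/D = 8.26×10^-4, f = 0.01895, h_2 = f(L/D)V²/2g = 37.03 m
Series → Q common, losses add: H = Σh = 44.84 m

H ≈ 44.8 m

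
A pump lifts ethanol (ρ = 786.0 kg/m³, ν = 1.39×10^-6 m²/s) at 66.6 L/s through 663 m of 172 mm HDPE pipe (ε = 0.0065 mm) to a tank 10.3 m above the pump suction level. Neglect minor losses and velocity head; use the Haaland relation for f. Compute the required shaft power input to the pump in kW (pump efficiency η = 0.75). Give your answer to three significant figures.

V = 4Q/(πD²) = 2.866 m/s; Re = 3.55×10^5; ε/D = 3.78×10^-5; f = 0.01427
h_f = f(L/D)V²/2g = 23.03 m
Total head H = z + h_f = 10.3 + 23.03 = 33.33 m
P_hyd = ρgQH = 786.0·9.81·0.0666·33.33 = 17.12 kW
P_shaft = P_hyd/η = 17.12/0.75 = 22.82 kW

P_shaft ≈ 22.8 kW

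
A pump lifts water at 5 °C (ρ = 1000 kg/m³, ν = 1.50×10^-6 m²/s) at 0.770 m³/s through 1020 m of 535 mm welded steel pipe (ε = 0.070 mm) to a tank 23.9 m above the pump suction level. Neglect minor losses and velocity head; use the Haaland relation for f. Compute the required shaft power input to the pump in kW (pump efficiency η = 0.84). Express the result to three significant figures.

V = 4Q/(πD²) = 3.425 m/s; Re = 1.22×10^6; ε/D = 1.31×10^-4; f = 0.01358
h_f = f(L/D)V²/2g = 15.48 m
Total head H = z + h_f = 23.9 + 15.48 = 39.38 m
P_hyd = ρgQH = 1000·9.81·0.770·39.38 = 297.5 kW
P_shaft = P_hyd/η = 297.5/0.84 = 354.2 kW

P_shaft ≈ 354 kW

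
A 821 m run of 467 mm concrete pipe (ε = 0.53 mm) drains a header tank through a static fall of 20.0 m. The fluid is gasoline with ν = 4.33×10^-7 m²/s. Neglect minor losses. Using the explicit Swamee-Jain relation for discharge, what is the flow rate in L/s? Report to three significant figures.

Swamee-Jain (Type II): Q = -0.965·√(gD⁵h_f/L)·ln[ε/(3.7D) + √(3.17ν²L/(gD³h_f))]
√(gD⁵h_f/L) = √(9.81·0.467⁵·20.0/821) = 0.07286
ε/(3.7D) = 3.07×10^-4; √(3.17ν²L/(gD³h_f)) = 4.94×10^-6
Q = -0.965·0.07286·ln(3.117×10^-4) = 0.5676 m³/s
Check: V = 3.31 m/s, Re = 3.57×10^6, f = 0.02037, h_f = 20.0 m ≈ 20.0 m ✓

Q ≈ 568 L/s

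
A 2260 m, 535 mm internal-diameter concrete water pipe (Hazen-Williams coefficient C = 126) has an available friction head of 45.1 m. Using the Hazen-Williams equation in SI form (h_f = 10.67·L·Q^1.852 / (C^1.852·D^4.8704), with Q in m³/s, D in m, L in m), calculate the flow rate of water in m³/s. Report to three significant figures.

Rearranging: Q = [h_f·C^1.852·D^4.8704 / (10.67·L)]^(1/1.852)
Q = [45.1·126^1.852·0.535^4.8704 / (10.67·2260)]^0.540 = 0.8184 m³/s

Q ≈ 0.818 m³/s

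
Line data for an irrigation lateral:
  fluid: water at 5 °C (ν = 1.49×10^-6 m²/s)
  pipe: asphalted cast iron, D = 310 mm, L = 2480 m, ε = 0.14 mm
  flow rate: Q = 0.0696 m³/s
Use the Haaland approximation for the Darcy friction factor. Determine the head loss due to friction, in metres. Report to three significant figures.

h_f ≈ 6.40 m

V = 4Q/(πD²) = 4·0.0696/(π·0.310²) = 0.9221 m/s
Re = VD/ν = 0.9221·0.310/1.49×10^-6 = 1.92×10^5 → turbulent
ε/D = 0.14/310 = 4.52×10^-4
Haaland: f = 0.01845
h_f = f(L/D)V²/(2g) = 0.01845·(2480/0.310)·0.9221²/(2·9.81) = 6.397 m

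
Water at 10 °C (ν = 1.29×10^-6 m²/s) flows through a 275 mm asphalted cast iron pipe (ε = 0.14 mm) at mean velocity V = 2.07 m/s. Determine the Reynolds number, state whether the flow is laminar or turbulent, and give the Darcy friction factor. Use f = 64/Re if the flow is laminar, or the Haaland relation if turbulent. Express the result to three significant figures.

Re ≈ 4.41×10^5; turbulent; f ≈ 0.0177

Re = VD/ν = 2.070·0.275/1.29×10^-6 = 4.41×10^5
Re > 4000 → turbulent; ε/D = 5.09×10^-4
Haaland: f = 0.01774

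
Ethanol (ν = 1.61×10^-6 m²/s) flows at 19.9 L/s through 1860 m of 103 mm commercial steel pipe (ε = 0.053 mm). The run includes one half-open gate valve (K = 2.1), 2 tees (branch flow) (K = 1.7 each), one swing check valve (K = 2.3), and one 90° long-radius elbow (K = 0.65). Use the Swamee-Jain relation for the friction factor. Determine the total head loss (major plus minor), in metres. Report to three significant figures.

H_L ≈ 105 m

V = 4Q/(πD²) = 2.388 m/s; V²/2g = 0.2907 m
Re = 1.53×10^5, ε/D = 5.15×10^-4 → f = 0.01951 (Swamee-Jain)
Major: h_f = f(L/D)·V²/2g = 0.01951·18058·0.2907 = 102.4 m
Minor: ΣK = 8.45; h_m = ΣK·V²/2g = 2.457 m
Total H_L = 102.4 + 2.457 = 104.9 m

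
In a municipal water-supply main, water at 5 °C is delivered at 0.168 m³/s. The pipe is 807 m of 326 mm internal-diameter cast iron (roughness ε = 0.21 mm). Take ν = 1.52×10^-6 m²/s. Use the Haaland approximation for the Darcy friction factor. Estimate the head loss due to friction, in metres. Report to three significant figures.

h_f ≈ 9.48 m

V = 4Q/(πD²) = 4·0.168/(π·0.326²) = 2.013 m/s
Re = VD/ν = 2.013·0.326/1.52×10^-6 = 4.32×10^5 → turbulent
ε/D = 0.21/326 = 6.44×10^-4
Haaland: f = 0.01854
h_f = f(L/D)V²/(2g) = 0.01854·(807/0.326)·2.013²/(2·9.81) = 9.477 m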